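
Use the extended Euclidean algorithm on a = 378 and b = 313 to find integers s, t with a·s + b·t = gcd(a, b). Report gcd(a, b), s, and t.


Euclidean algorithm on (378, 313) — divide until remainder is 0:
  378 = 1 · 313 + 65
  313 = 4 · 65 + 53
  65 = 1 · 53 + 12
  53 = 4 · 12 + 5
  12 = 2 · 5 + 2
  5 = 2 · 2 + 1
  2 = 2 · 1 + 0
gcd(378, 313) = 1.
Track Bezout coefficients alongside the remainders: start with r₀ = 378 = a·1 + b·0 (s = 1, t = 0) and r₁ = 313 = a·0 + b·1 (s = 0, t = 1); each new remainder r_{k+1} = r_{k-1} − q_k·r_k inherits s_{k+1} = s_{k-1} − q_k·s_k, t_{k+1} = t_{k-1} − q_k·t_k, so r_k = a·s_k + b·t_k at every step:
  q = 1: r = 65, s = 1 − 1·0 = 1, t = 0 − 1·1 = -1  (check: 378·1 + 313·(-1) = 65)
  q = 4: r = 53, s = 0 − 4·1 = -4, t = 1 − 4·(-1) = 5  (check: 378·(-4) + 313·5 = 53)
  q = 1: r = 12, s = 1 − 1·(-4) = 5, t = -1 − 1·5 = -6  (check: 378·5 + 313·(-6) = 12)
  q = 4: r = 5, s = -4 − 4·5 = -24, t = 5 − 4·(-6) = 29  (check: 378·(-24) + 313·29 = 5)
  q = 2: r = 2, s = 5 − 2·(-24) = 53, t = -6 − 2·29 = -64  (check: 378·53 + 313·(-64) = 2)
  q = 2: r = 1, s = -24 − 2·53 = -130, t = 29 − 2·(-64) = 157  (check: 378·(-130) + 313·157 = 1)
The row with r = 1 (the gcd) gives the Bezout coefficients s = -130, t = 157.
Result: 378 · (-130) + 313 · (157) = 1.

gcd(378, 313) = 1; s = -130, t = 157 (check: 378·(-130) + 313·157 = 1).


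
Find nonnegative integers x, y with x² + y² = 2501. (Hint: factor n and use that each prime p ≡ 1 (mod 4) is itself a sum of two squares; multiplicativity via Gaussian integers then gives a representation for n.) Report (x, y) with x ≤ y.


Step 1: Factor n = 2501 = 41 · 61.
Step 2: Check the mod-4 condition on each prime factor: 41 ≡ 1 (mod 4), exponent 1; 61 ≡ 1 (mod 4), exponent 1.
All primes ≡ 3 (mod 4) appear to even exponent (or don't appear), so by the two-squares theorem n IS expressible as a sum of two squares.
Step 3: Build a representation. Here n = 41 · 61 is a product of primes ≡ 1 (mod 4). Each prime p ≡ 1 (mod 4) is itself a sum of two squares; find a² by testing p − a² for a perfect square:
  41: 41 − 1² = 40, 41 − 2² = 37, 41 − 3² = 32, 41 − 4² = 25 = 5² ⇒ 41 = 4² + 5².
  61: 61 − 1² = 60, 61 − 2² = 57, 61 − 3² = 52, 61 − 4² = 45, 61 − 5² = 36 = 6² ⇒ 61 = 5² + 6².
  Combine using the Brahmagupta–Fibonacci identity (a² + b²)(c² + d²) = (ac − bd)² + (ad + bc)² = (ac + bd)² + (ad − bc)²:
  41 · 61 = 2501: from (4² + 5²)(5² + 6²), take (4·5 − 5·6, 4·6 + 5·5) = (20 − 30, 24 + 25) = (-10, 49); dropping signs (only squares matter) gives (10, 49); check 10² + 49² = 100 + 2401 = 2501 ✓.
Step 4: Order so x ≤ y and verify: 10² + 49² = 100 + 2401 = 2501 = n. ✓

n = 2501 = 10² + 49² (one valid representation with x ≤ y).


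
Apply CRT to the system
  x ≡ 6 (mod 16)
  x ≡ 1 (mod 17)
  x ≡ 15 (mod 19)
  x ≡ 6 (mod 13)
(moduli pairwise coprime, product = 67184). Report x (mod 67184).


Product of moduli M = 16 · 17 · 19 · 13 = 67184.
Merge one congruence at a time:
  Start: x ≡ 6 (mod 16).
  Combine with x ≡ 1 (mod 17); new modulus lcm = 272.
    Write x = 6 + 16·t and substitute into x ≡ 1 (mod 17): 16·t ≡ 1 − 6 = -5 (mod 17).
    Reduce coefficients mod 17: 16·t ≡ 12 (mod 17).
    The inverse of 16 mod 17 is 16 (since 16·16 = 256 = 15·17 + 1), so t ≡ 16·12 = 192 ≡ 5 (mod 17).
    Then x = 6 + 16·5 = 86, valid modulo lcm(16, 17) = 272: x ≡ 86 (mod 272).
  Combine with x ≡ 15 (mod 19); new modulus lcm = 5168.
    Write x = 86 + 272·t and substitute into x ≡ 15 (mod 19): 272·t ≡ 15 − 86 = -71 (mod 19).
    Reduce coefficients mod 19: 6·t ≡ 5 (mod 19).
    The inverse of 6 mod 19 is 16 (since 6·16 = 96 = 5·19 + 1), so t ≡ 16·5 = 80 ≡ 4 (mod 19).
    Then x = 86 + 272·4 = 1174, valid modulo lcm(272, 19) = 5168: x ≡ 1174 (mod 5168).
  Combine with x ≡ 6 (mod 13); new modulus lcm = 67184.
    Write x = 1174 + 5168·t and substitute into x ≡ 6 (mod 13): 5168·t ≡ 6 − 1174 = -1168 (mod 13).
    Reduce coefficients mod 13: 7·t ≡ 2 (mod 13).
    The inverse of 7 mod 13 is 2 (since 7·2 = 14 = 1·13 + 1), so t ≡ 2·2 = 4 ≡ 4 (mod 13).
    Then x = 1174 + 5168·4 = 21846, valid modulo lcm(5168, 13) = 67184: x ≡ 21846 (mod 67184).
Verify against each original: 21846 mod 16 = 6, 21846 mod 17 = 1, 21846 mod 19 = 15, 21846 mod 13 = 6.

x ≡ 21846 (mod 67184).


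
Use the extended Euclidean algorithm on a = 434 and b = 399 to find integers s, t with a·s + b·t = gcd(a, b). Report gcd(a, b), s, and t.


Euclidean algorithm on (434, 399) — divide until remainder is 0:
  434 = 1 · 399 + 35
  399 = 11 · 35 + 14
  35 = 2 · 14 + 7
  14 = 2 · 7 + 0
gcd(434, 399) = 7.
Track Bezout coefficients alongside the remainders: start with r₀ = 434 = a·1 + b·0 (s = 1, t = 0) and r₁ = 399 = a·0 + b·1 (s = 0, t = 1); each new remainder r_{k+1} = r_{k-1} − q_k·r_k inherits s_{k+1} = s_{k-1} − q_k·s_k, t_{k+1} = t_{k-1} − q_k·t_k, so r_k = a·s_k + b·t_k at every step:
  q = 1: r = 35, s = 1 − 1·0 = 1, t = 0 − 1·1 = -1  (check: 434·1 + 399·(-1) = 35)
  q = 11: r = 14, s = 0 − 11·1 = -11, t = 1 − 11·(-1) = 12  (check: 434·(-11) + 399·12 = 14)
  q = 2: r = 7, s = 1 − 2·(-11) = 23, t = -1 − 2·12 = -25  (check: 434·23 + 399·(-25) = 7)
The row with r = 7 (the gcd) gives the Bezout coefficients s = 23, t = -25.
Result: 434 · (23) + 399 · (-25) = 7.

gcd(434, 399) = 7; s = 23, t = -25 (check: 434·23 + 399·(-25) = 7).


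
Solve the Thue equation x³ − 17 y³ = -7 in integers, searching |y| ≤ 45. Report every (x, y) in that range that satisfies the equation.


The equation is x³ - 17y³ = -7. For fixed y, x³ = 17·y³ − 7, so a solution requires the RHS to be a perfect cube.
Strategy: iterate y from -45 to 45, compute RHS = 17·y³ − 7, and check whether it is a (positive or negative) perfect cube.
Check small values of y:
  y = 0: RHS = -7 is not a perfect cube.
  y = 1: RHS = 10 is not a perfect cube.
  y = -1: RHS = -24 is not a perfect cube.
  y = 2: RHS = 129 is not a perfect cube.
  y = -2: RHS = -143 is not a perfect cube.
  y = 3: RHS = 452 is not a perfect cube.
  y = -3: RHS = -466 is not a perfect cube.
Continuing the search up to |y| = 45 finds no solutions either.
No (x, y) in the scanned range satisfies the equation.

No integer solutions with |y| ≤ 45.


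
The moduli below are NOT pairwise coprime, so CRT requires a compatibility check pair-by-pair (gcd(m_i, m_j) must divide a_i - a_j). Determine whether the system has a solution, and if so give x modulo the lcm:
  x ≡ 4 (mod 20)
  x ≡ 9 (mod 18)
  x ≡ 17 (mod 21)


Moduli 20, 18, 21 are not pairwise coprime, so CRT works modulo lcm(m_i) when all pairwise compatibility conditions hold.
Pairwise compatibility: gcd(m_i, m_j) must divide a_i - a_j for every pair.
Merge one congruence at a time:
  Start: x ≡ 4 (mod 20).
  Combine with x ≡ 9 (mod 18): gcd(20, 18) = 2, and 9 - 4 = 5 is NOT divisible by 2.
    ⇒ system is inconsistent (no integer solution).

No solution (the system is inconsistent).


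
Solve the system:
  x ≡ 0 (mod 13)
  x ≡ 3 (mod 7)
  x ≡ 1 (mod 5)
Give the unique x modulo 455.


Moduli 13, 7, 5 are pairwise coprime; by CRT there is a unique solution modulo M = 13 · 7 · 5 = 455.
Solve pairwise, accumulating the modulus:
  Start with x ≡ 0 (mod 13).
  Combine with x ≡ 3 (mod 7): since gcd(13, 7) = 1, we get a unique residue mod 91.
    Write x = 0 + 13·t and substitute into x ≡ 3 (mod 7): 13·t ≡ 3 − 0 = 3 (mod 7).
    Reduce coefficients mod 7: 6·t ≡ 3 (mod 7).
    The inverse of 6 mod 7 is 6 (since 6·6 = 36 = 5·7 + 1), so t ≡ 6·3 = 18 ≡ 4 (mod 7).
    Then x = 0 + 13·4 = 52, valid modulo lcm(13, 7) = 91: x ≡ 52 (mod 91).
  Combine with x ≡ 1 (mod 5): since gcd(91, 5) = 1, we get a unique residue mod 455.
    Write x = 52 + 91·t and substitute into x ≡ 1 (mod 5): 91·t ≡ 1 − 52 = -51 (mod 5).
    Reduce coefficients mod 5: 1·t ≡ 4 (mod 5).
    So t ≡ 4 (mod 5).
    Then x = 52 + 91·4 = 416, valid modulo lcm(91, 5) = 455: x ≡ 416 (mod 455).
Verify: 416 mod 13 = 0 ✓, 416 mod 7 = 3 ✓, 416 mod 5 = 1 ✓.

x ≡ 416 (mod 455).


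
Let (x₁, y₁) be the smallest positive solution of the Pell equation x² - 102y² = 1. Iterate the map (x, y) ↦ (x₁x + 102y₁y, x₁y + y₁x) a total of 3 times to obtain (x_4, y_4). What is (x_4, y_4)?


Step 1: Find the fundamental solution (x₁, y₁) of x² - 102y² = 1.
  Expand √102 as a continued fraction. a₀ = ⌊√102⌋ = 10; iterate m_{k+1} = d_k·a_k − m_k, d_{k+1} = (102 − m_{k+1}²)/d_k, a_{k+1} = ⌊(a₀ + m_{k+1})/d_{k+1}⌋ (starting m₀ = 0, d₀ = 1), with convergents p_k = a_k·p_{k-1} + p_{k-2}, q_k = a_k·q_{k-1} + q_{k-2} (p₋₁ = 1, q₋₁ = 0):
  k = 0: a₀ = 10; p₀/q₀ = 10/1; p₀² − 102·q₀² = 100 − 102 = -2.
  k = 1: m = 10, d = 2, a = ⌊(10 + 10)/2⌋ = 10; p/q = (10·10 + 1)/(10·1 + 0) = 101/10; p² − 102·q² = 10201 − 10200 = 1.
  The first convergent with p² − 102·q² = 1 gives the fundamental solution (x₁, y₁) = (101, 10).
Step 2: Apply the recurrence (x_{n+1}, y_{n+1}) = (x₁x_n + 102y₁y_n, x₁y_n + y₁x_n) repeatedly.
  From (x_1, y_1) = (101, 10): x_2 = 101·101 + 102·10·10 = 20401; y_2 = 101·10 + 10·101 = 2020.
  From (x_2, y_2) = (20401, 2020): x_3 = 101·20401 + 102·10·2020 = 4120901; y_3 = 101·2020 + 10·20401 = 408030.
  From (x_3, y_3) = (4120901, 408030): x_4 = 101·4120901 + 102·10·408030 = 832401601; y_4 = 101·408030 + 10·4120901 = 82420040.
Step 3: Verify x_4² - 102·y_4² = 692892425347363201 - 692892425347363200 = 1 (should be 1). ✓

(x_1, y_1) = (101, 10); (x_4, y_4) = (832401601, 82420040).


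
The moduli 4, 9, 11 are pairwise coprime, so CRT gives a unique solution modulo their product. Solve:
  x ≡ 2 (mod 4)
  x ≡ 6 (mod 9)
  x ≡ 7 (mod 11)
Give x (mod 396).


Moduli 4, 9, 11 are pairwise coprime; by CRT there is a unique solution modulo M = 4 · 9 · 11 = 396.
Solve pairwise, accumulating the modulus:
  Start with x ≡ 2 (mod 4).
  Combine with x ≡ 6 (mod 9): since gcd(4, 9) = 1, we get a unique residue mod 36.
    Write x = 2 + 4·t and substitute into x ≡ 6 (mod 9): 4·t ≡ 6 − 2 = 4 (mod 9).
    The inverse of 4 mod 9 is 7 (since 4·7 = 28 = 3·9 + 1), so t ≡ 7·4 = 28 ≡ 1 (mod 9).
    Then x = 2 + 4·1 = 6, valid modulo lcm(4, 9) = 36: x ≡ 6 (mod 36).
  Combine with x ≡ 7 (mod 11): since gcd(36, 11) = 1, we get a unique residue mod 396.
    Write x = 6 + 36·t and substitute into x ≡ 7 (mod 11): 36·t ≡ 7 − 6 = 1 (mod 11).
    Reduce coefficients mod 11: 3·t ≡ 1 (mod 11).
    The inverse of 3 mod 11 is 4 (since 3·4 = 12 = 1·11 + 1), so t ≡ 4·1 = 4 ≡ 4 (mod 11).
    Then x = 6 + 36·4 = 150, valid modulo lcm(36, 11) = 396: x ≡ 150 (mod 396).
Verify: 150 mod 4 = 2 ✓, 150 mod 9 = 6 ✓, 150 mod 11 = 7 ✓.

x ≡ 150 (mod 396).


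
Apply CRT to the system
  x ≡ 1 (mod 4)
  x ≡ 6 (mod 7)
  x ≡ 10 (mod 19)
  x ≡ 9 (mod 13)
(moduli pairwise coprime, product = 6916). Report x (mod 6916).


Product of moduli M = 4 · 7 · 19 · 13 = 6916.
Merge one congruence at a time:
  Start: x ≡ 1 (mod 4).
  Combine with x ≡ 6 (mod 7); new modulus lcm = 28.
    Write x = 1 + 4·t and substitute into x ≡ 6 (mod 7): 4·t ≡ 6 − 1 = 5 (mod 7).
    The inverse of 4 mod 7 is 2 (since 4·2 = 8 = 1·7 + 1), so t ≡ 2·5 = 10 ≡ 3 (mod 7).
    Then x = 1 + 4·3 = 13, valid modulo lcm(4, 7) = 28: x ≡ 13 (mod 28).
  Combine with x ≡ 10 (mod 19); new modulus lcm = 532.
    Write x = 13 + 28·t and substitute into x ≡ 10 (mod 19): 28·t ≡ 10 − 13 = -3 (mod 19).
    Reduce coefficients mod 19: 9·t ≡ 16 (mod 19).
    The inverse of 9 mod 19 is 17 (since 9·17 = 153 = 8·19 + 1), so t ≡ 17·16 = 272 ≡ 6 (mod 19).
    Then x = 13 + 28·6 = 181, valid modulo lcm(28, 19) = 532: x ≡ 181 (mod 532).
  Combine with x ≡ 9 (mod 13); new modulus lcm = 6916.
    Write x = 181 + 532·t and substitute into x ≡ 9 (mod 13): 532·t ≡ 9 − 181 = -172 (mod 13).
    Reduce coefficients mod 13: 12·t ≡ 10 (mod 13).
    The inverse of 12 mod 13 is 12 (since 12·12 = 144 = 11·13 + 1), so t ≡ 12·10 = 120 ≡ 3 (mod 13).
    Then x = 181 + 532·3 = 1777, valid modulo lcm(532, 13) = 6916: x ≡ 1777 (mod 6916).
Verify against each original: 1777 mod 4 = 1, 1777 mod 7 = 6, 1777 mod 19 = 10, 1777 mod 13 = 9.

x ≡ 1777 (mod 6916).


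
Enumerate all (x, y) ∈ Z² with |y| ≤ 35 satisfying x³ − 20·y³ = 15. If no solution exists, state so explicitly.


The equation is x³ - 20y³ = 15. For fixed y, x³ = 20·y³ + 15, so a solution requires the RHS to be a perfect cube.
Strategy: iterate y from -35 to 35, compute RHS = 20·y³ + 15, and check whether it is a (positive or negative) perfect cube.
Check small values of y:
  y = 0: RHS = 15 is not a perfect cube.
  y = 1: RHS = 35 is not a perfect cube.
  y = -1: RHS = -5 is not a perfect cube.
  y = 2: RHS = 175 is not a perfect cube.
  y = -2: RHS = -145 is not a perfect cube.
  y = 3: RHS = 555 is not a perfect cube.
  y = -3: RHS = -525 is not a perfect cube.
Continuing the search up to |y| = 35 finds no solutions either.
No (x, y) in the scanned range satisfies the equation.

No integer solutions with |y| ≤ 35.


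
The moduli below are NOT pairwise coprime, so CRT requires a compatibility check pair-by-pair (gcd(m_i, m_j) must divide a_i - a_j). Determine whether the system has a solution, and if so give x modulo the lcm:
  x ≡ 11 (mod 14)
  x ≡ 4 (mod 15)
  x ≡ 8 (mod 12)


Moduli 14, 15, 12 are not pairwise coprime, so CRT works modulo lcm(m_i) when all pairwise compatibility conditions hold.
Pairwise compatibility: gcd(m_i, m_j) must divide a_i - a_j for every pair.
Merge one congruence at a time:
  Start: x ≡ 11 (mod 14).
  Combine with x ≡ 4 (mod 15): gcd(14, 15) = 1; 4 - 11 = -7, which IS divisible by 1, so compatible.
    Write x = 11 + 14·t and substitute into x ≡ 4 (mod 15): 14·t ≡ 4 − 11 = -7 (mod 15).
    Reduce coefficients mod 15: 14·t ≡ 8 (mod 15).
    The inverse of 14 mod 15 is 14 (since 14·14 = 196 = 13·15 + 1), so t ≡ 14·8 = 112 ≡ 7 (mod 15).
    Then x = 11 + 14·7 = 109, valid modulo lcm(14, 15) = 210: x ≡ 109 (mod 210).
  Combine with x ≡ 8 (mod 12): gcd(210, 12) = 6, and 8 - 109 = -101 is NOT divisible by 6.
    ⇒ system is inconsistent (no integer solution).

No solution (the system is inconsistent).


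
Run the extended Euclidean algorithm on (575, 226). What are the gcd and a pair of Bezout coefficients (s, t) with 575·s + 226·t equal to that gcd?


Euclidean algorithm on (575, 226) — divide until remainder is 0:
  575 = 2 · 226 + 123
  226 = 1 · 123 + 103
  123 = 1 · 103 + 20
  103 = 5 · 20 + 3
  20 = 6 · 3 + 2
  3 = 1 · 2 + 1
  2 = 2 · 1 + 0
gcd(575, 226) = 1.
Track Bezout coefficients alongside the remainders: start with r₀ = 575 = a·1 + b·0 (s = 1, t = 0) and r₁ = 226 = a·0 + b·1 (s = 0, t = 1); each new remainder r_{k+1} = r_{k-1} − q_k·r_k inherits s_{k+1} = s_{k-1} − q_k·s_k, t_{k+1} = t_{k-1} − q_k·t_k, so r_k = a·s_k + b·t_k at every step:
  q = 2: r = 123, s = 1 − 2·0 = 1, t = 0 − 2·1 = -2  (check: 575·1 + 226·(-2) = 123)
  q = 1: r = 103, s = 0 − 1·1 = -1, t = 1 − 1·(-2) = 3  (check: 575·(-1) + 226·3 = 103)
  q = 1: r = 20, s = 1 − 1·(-1) = 2, t = -2 − 1·3 = -5  (check: 575·2 + 226·(-5) = 20)
  q = 5: r = 3, s = -1 − 5·2 = -11, t = 3 − 5·(-5) = 28  (check: 575·(-11) + 226·28 = 3)
  q = 6: r = 2, s = 2 − 6·(-11) = 68, t = -5 − 6·28 = -173  (check: 575·68 + 226·(-173) = 2)
  q = 1: r = 1, s = -11 − 1·68 = -79, t = 28 − 1·(-173) = 201  (check: 575·(-79) + 226·201 = 1)
The row with r = 1 (the gcd) gives the Bezout coefficients s = -79, t = 201.
Result: 575 · (-79) + 226 · (201) = 1.

gcd(575, 226) = 1; s = -79, t = 201 (check: 575·(-79) + 226·201 = 1).


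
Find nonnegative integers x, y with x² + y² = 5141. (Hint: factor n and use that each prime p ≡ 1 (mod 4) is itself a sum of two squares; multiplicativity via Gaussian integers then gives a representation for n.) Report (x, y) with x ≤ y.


Step 1: Factor n = 5141 = 53 · 97.
Step 2: Check the mod-4 condition on each prime factor: 53 ≡ 1 (mod 4), exponent 1; 97 ≡ 1 (mod 4), exponent 1.
All primes ≡ 3 (mod 4) appear to even exponent (or don't appear), so by the two-squares theorem n IS expressible as a sum of two squares.
Step 3: Build a representation. Here n = 53 · 97 is a product of primes ≡ 1 (mod 4). Each prime p ≡ 1 (mod 4) is itself a sum of two squares; find a² by testing p − a² for a perfect square:
  53: 53 − 1² = 52, 53 − 2² = 49 = 7² ⇒ 53 = 2² + 7².
  97: 97 − 1² = 96, 97 − 2² = 93, 97 − 3² = 88, 97 − 4² = 81 = 9² ⇒ 97 = 4² + 9².
  Combine using the Brahmagupta–Fibonacci identity (a² + b²)(c² + d²) = (ac − bd)² + (ad + bc)² = (ac + bd)² + (ad − bc)²:
  53 · 97 = 5141: from (2² + 7²)(4² + 9²), take (2·4 − 7·9, 2·9 + 7·4) = (8 − 63, 18 + 28) = (-55, 46); dropping signs (only squares matter) gives (55, 46); check 55² + 46² = 3025 + 2116 = 5141 ✓.
Step 4: Order so x ≤ y and verify: 46² + 55² = 2116 + 3025 = 5141 = n. ✓

n = 5141 = 46² + 55² (one valid representation with x ≤ y).


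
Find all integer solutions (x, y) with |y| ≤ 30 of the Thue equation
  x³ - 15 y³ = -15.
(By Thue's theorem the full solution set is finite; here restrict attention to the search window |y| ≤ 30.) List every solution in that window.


The equation is x³ - 15y³ = -15. For fixed y, x³ = 15·y³ − 15, so a solution requires the RHS to be a perfect cube.
Strategy: iterate y from -30 to 30, compute RHS = 15·y³ − 15, and check whether it is a (positive or negative) perfect cube.
Check small values of y:
  y = 0: RHS = -15 is not a perfect cube.
  y = 1: RHS = 0 = (0)³ ⇒ x = 0 works.
  y = -1: RHS = -30 is not a perfect cube.
  y = 2: RHS = 105 is not a perfect cube.
  y = -2: RHS = -135 is not a perfect cube.
  y = 3: RHS = 390 is not a perfect cube.
  y = -3: RHS = -420 is not a perfect cube.
Continuing the search up to |y| = 30 finds no further solutions beyond those listed.
Collected solutions: (0, 1).

Solutions (with |y| ≤ 30): (0, 1).


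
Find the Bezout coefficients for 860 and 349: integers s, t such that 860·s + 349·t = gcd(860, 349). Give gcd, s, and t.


Euclidean algorithm on (860, 349) — divide until remainder is 0:
  860 = 2 · 349 + 162
  349 = 2 · 162 + 25
  162 = 6 · 25 + 12
  25 = 2 · 12 + 1
  12 = 12 · 1 + 0
gcd(860, 349) = 1.
Track Bezout coefficients alongside the remainders: start with r₀ = 860 = a·1 + b·0 (s = 1, t = 0) and r₁ = 349 = a·0 + b·1 (s = 0, t = 1); each new remainder r_{k+1} = r_{k-1} − q_k·r_k inherits s_{k+1} = s_{k-1} − q_k·s_k, t_{k+1} = t_{k-1} − q_k·t_k, so r_k = a·s_k + b·t_k at every step:
  q = 2: r = 162, s = 1 − 2·0 = 1, t = 0 − 2·1 = -2  (check: 860·1 + 349·(-2) = 162)
  q = 2: r = 25, s = 0 − 2·1 = -2, t = 1 − 2·(-2) = 5  (check: 860·(-2) + 349·5 = 25)
  q = 6: r = 12, s = 1 − 6·(-2) = 13, t = -2 − 6·5 = -32  (check: 860·13 + 349·(-32) = 12)
  q = 2: r = 1, s = -2 − 2·13 = -28, t = 5 − 2·(-32) = 69  (check: 860·(-28) + 349·69 = 1)
The row with r = 1 (the gcd) gives the Bezout coefficients s = -28, t = 69.
Result: 860 · (-28) + 349 · (69) = 1.

gcd(860, 349) = 1; s = -28, t = 69 (check: 860·(-28) + 349·69 = 1).


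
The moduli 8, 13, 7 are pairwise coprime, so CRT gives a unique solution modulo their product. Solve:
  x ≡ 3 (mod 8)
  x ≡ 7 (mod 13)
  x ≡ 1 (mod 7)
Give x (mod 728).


Moduli 8, 13, 7 are pairwise coprime; by CRT there is a unique solution modulo M = 8 · 13 · 7 = 728.
Solve pairwise, accumulating the modulus:
  Start with x ≡ 3 (mod 8).
  Combine with x ≡ 7 (mod 13): since gcd(8, 13) = 1, we get a unique residue mod 104.
    Write x = 3 + 8·t and substitute into x ≡ 7 (mod 13): 8·t ≡ 7 − 3 = 4 (mod 13).
    The inverse of 8 mod 13 is 5 (since 8·5 = 40 = 3·13 + 1), so t ≡ 5·4 = 20 ≡ 7 (mod 13).
    Then x = 3 + 8·7 = 59, valid modulo lcm(8, 13) = 104: x ≡ 59 (mod 104).
  Combine with x ≡ 1 (mod 7): since gcd(104, 7) = 1, we get a unique residue mod 728.
    Write x = 59 + 104·t and substitute into x ≡ 1 (mod 7): 104·t ≡ 1 − 59 = -58 (mod 7).
    Reduce coefficients mod 7: 6·t ≡ 5 (mod 7).
    The inverse of 6 mod 7 is 6 (since 6·6 = 36 = 5·7 + 1), so t ≡ 6·5 = 30 ≡ 2 (mod 7).
    Then x = 59 + 104·2 = 267, valid modulo lcm(104, 7) = 728: x ≡ 267 (mod 728).
Verify: 267 mod 8 = 3 ✓, 267 mod 13 = 7 ✓, 267 mod 7 = 1 ✓.

x ≡ 267 (mod 728).


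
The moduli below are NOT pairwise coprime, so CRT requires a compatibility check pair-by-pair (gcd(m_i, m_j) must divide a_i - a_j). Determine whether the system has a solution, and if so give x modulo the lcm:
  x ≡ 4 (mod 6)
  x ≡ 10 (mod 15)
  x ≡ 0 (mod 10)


Moduli 6, 15, 10 are not pairwise coprime, so CRT works modulo lcm(m_i) when all pairwise compatibility conditions hold.
Pairwise compatibility: gcd(m_i, m_j) must divide a_i - a_j for every pair.
Merge one congruence at a time:
  Start: x ≡ 4 (mod 6).
  Combine with x ≡ 10 (mod 15): gcd(6, 15) = 3; 10 - 4 = 6, which IS divisible by 3, so compatible.
    Write x = 4 + 6·t and substitute into x ≡ 10 (mod 15): 6·t ≡ 10 − 4 = 6 (mod 15).
    Divide the congruence (and modulus) by g = 3: 2·t ≡ 2 (mod 5).
    The inverse of 2 mod 5 is 3 (since 2·3 = 6 = 1·5 + 1), so t ≡ 3·2 = 6 ≡ 1 (mod 5).
    Then x = 4 + 6·1 = 10, valid modulo lcm(6, 15) = 30: x ≡ 10 (mod 30).
  Combine with x ≡ 0 (mod 10): gcd(30, 10) = 10; 0 - 10 = -10, which IS divisible by 10, so compatible.
    Write x = 10 + 30·t and substitute into x ≡ 0 (mod 10): 30·t ≡ 0 − 10 = -10 (mod 10).
    Divide the congruence (and modulus) by g = 10: 3·t ≡ -1 (mod 1).
    Modulo 1 every t works; take t = 0.
    Then x = 10 + 30·0 = 10, valid modulo lcm(30, 10) = 30: x ≡ 10 (mod 30).
Verify: 10 mod 6 = 4, 10 mod 15 = 10, 10 mod 10 = 0.

x ≡ 10 (mod 30).


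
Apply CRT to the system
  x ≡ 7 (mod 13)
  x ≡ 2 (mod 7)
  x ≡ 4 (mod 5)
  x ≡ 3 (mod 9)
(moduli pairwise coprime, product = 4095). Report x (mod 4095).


Product of moduli M = 13 · 7 · 5 · 9 = 4095.
Merge one congruence at a time:
  Start: x ≡ 7 (mod 13).
  Combine with x ≡ 2 (mod 7); new modulus lcm = 91.
    Write x = 7 + 13·t and substitute into x ≡ 2 (mod 7): 13·t ≡ 2 − 7 = -5 (mod 7).
    Reduce coefficients mod 7: 6·t ≡ 2 (mod 7).
    The inverse of 6 mod 7 is 6 (since 6·6 = 36 = 5·7 + 1), so t ≡ 6·2 = 12 ≡ 5 (mod 7).
    Then x = 7 + 13·5 = 72, valid modulo lcm(13, 7) = 91: x ≡ 72 (mod 91).
  Combine with x ≡ 4 (mod 5); new modulus lcm = 455.
    Write x = 72 + 91·t and substitute into x ≡ 4 (mod 5): 91·t ≡ 4 − 72 = -68 (mod 5).
    Reduce coefficients mod 5: 1·t ≡ 2 (mod 5).
    So t ≡ 2 (mod 5).
    Then x = 72 + 91·2 = 254, valid modulo lcm(91, 5) = 455: x ≡ 254 (mod 455).
  Combine with x ≡ 3 (mod 9); new modulus lcm = 4095.
    Write x = 254 + 455·t and substitute into x ≡ 3 (mod 9): 455·t ≡ 3 − 254 = -251 (mod 9).
    Reduce coefficients mod 9: 5·t ≡ 1 (mod 9).
    The inverse of 5 mod 9 is 2 (since 5·2 = 10 = 1·9 + 1), so t ≡ 2·1 = 2 ≡ 2 (mod 9).
    Then x = 254 + 455·2 = 1164, valid modulo lcm(455, 9) = 4095: x ≡ 1164 (mod 4095).
Verify against each original: 1164 mod 13 = 7, 1164 mod 7 = 2, 1164 mod 5 = 4, 1164 mod 9 = 3.

x ≡ 1164 (mod 4095).


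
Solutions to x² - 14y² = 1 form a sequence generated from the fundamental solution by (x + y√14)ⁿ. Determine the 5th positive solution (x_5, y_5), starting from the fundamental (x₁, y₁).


Step 1: Find the fundamental solution (x₁, y₁) of x² - 14y² = 1.
  Expand √14 as a continued fraction. a₀ = ⌊√14⌋ = 3; iterate m_{k+1} = d_k·a_k − m_k, d_{k+1} = (14 − m_{k+1}²)/d_k, a_{k+1} = ⌊(a₀ + m_{k+1})/d_{k+1}⌋ (starting m₀ = 0, d₀ = 1), with convergents p_k = a_k·p_{k-1} + p_{k-2}, q_k = a_k·q_{k-1} + q_{k-2} (p₋₁ = 1, q₋₁ = 0):
  k = 0: a₀ = 3; p₀/q₀ = 3/1; p₀² − 14·q₀² = 9 − 14 = -5.
  k = 1: m = 3, d = 5, a = ⌊(3 + 3)/5⌋ = 1; p/q = (1·3 + 1)/(1·1 + 0) = 4/1; p² − 14·q² = 16 − 14 = 2.
  k = 2: m = 2, d = 2, a = ⌊(3 + 2)/2⌋ = 2; p/q = (2·4 + 3)/(2·1 + 1) = 11/3; p² − 14·q² = 121 − 126 = -5.
  k = 3: m = 2, d = 5, a = ⌊(3 + 2)/5⌋ = 1; p/q = (1·11 + 4)/(1·3 + 1) = 15/4; p² − 14·q² = 225 − 224 = 1.
  The first convergent with p² − 14·q² = 1 gives the fundamental solution (x₁, y₁) = (15, 4).
Step 2: Apply the recurrence (x_{n+1}, y_{n+1}) = (x₁x_n + 14y₁y_n, x₁y_n + y₁x_n) repeatedly.
  From (x_1, y_1) = (15, 4): x_2 = 15·15 + 14·4·4 = 449; y_2 = 15·4 + 4·15 = 120.
  From (x_2, y_2) = (449, 120): x_3 = 15·449 + 14·4·120 = 13455; y_3 = 15·120 + 4·449 = 3596.
  From (x_3, y_3) = (13455, 3596): x_4 = 15·13455 + 14·4·3596 = 403201; y_4 = 15·3596 + 4·13455 = 107760.
  From (x_4, y_4) = (403201, 107760): x_5 = 15·403201 + 14·4·107760 = 12082575; y_5 = 15·107760 + 4·403201 = 3229204.
Step 3: Verify x_5² - 14·y_5² = 145988618630625 - 145988618630624 = 1 (should be 1). ✓

(x_1, y_1) = (15, 4); (x_5, y_5) = (12082575, 3229204).


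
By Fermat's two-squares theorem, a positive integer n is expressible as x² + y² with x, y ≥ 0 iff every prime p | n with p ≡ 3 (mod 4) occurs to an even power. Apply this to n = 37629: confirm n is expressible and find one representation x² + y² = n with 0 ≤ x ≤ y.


Step 1: Factor n = 37629 = 3^2 · 37 · 113.
Step 2: Check the mod-4 condition on each prime factor: 3 ≡ 3 (mod 4), exponent 2 (must be even); 37 ≡ 1 (mod 4), exponent 1; 113 ≡ 1 (mod 4), exponent 1.
All primes ≡ 3 (mod 4) appear to even exponent (or don't appear), so by the two-squares theorem n IS expressible as a sum of two squares.
Step 3: Build a representation. Group n = k² · m with k = 3 and m = 37 · 113 = 4181 (a product of primes ≡ 1 (mod 4)); a representation of m scales to one of n via (k·x)² + (k·y)² = k²(x² + y²). Each prime p ≡ 1 (mod 4) is itself a sum of two squares; find a² by testing p − a² for a perfect square:
  37: 37 − 1² = 36 = 6² ⇒ 37 = 1² + 6².
  113: 113 − 1² = 112, 113 − 2² = 109, 113 − 3² = 104, 113 − 4² = 97, 113 − 5² = 88, 113 − 6² = 77, 113 − 7² = 64 = 8² ⇒ 113 = 7² + 8².
  Combine using the Brahmagupta–Fibonacci identity (a² + b²)(c² + d²) = (ac − bd)² + (ad + bc)² = (ac + bd)² + (ad − bc)²:
  37 · 113 = 4181: from (1² + 6²)(7² + 8²), take (1·7 − 6·8, 1·8 + 6·7) = (7 − 48, 8 + 42) = (-41, 50); dropping signs (only squares matter) gives (41, 50); check 41² + 50² = 1681 + 2500 = 4181 ✓.
  Scale by k = 3: (3·41, 3·50) = (123, 150).
Step 4: Order so x ≤ y and verify: 123² + 150² = 15129 + 22500 = 37629 = n. ✓

n = 37629 = 123² + 150² (one valid representation with x ≤ y).


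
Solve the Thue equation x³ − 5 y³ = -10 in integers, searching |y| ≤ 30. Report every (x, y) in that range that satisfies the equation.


The equation is x³ - 5y³ = -10. For fixed y, x³ = 5·y³ − 10, so a solution requires the RHS to be a perfect cube.
Strategy: iterate y from -30 to 30, compute RHS = 5·y³ − 10, and check whether it is a (positive or negative) perfect cube.
Check small values of y:
  y = 0: RHS = -10 is not a perfect cube.
  y = 1: RHS = -5 is not a perfect cube.
  y = -1: RHS = -15 is not a perfect cube.
  y = 2: RHS = 30 is not a perfect cube.
  y = -2: RHS = -50 is not a perfect cube.
  y = 3: RHS = 125 = (5)³ ⇒ x = 5 works.
  y = -3: RHS = -145 is not a perfect cube.
Continuing the search up to |y| = 30 finds no further solutions beyond those listed.
Collected solutions: (5, 3).

Solutions (with |y| ≤ 30): (5, 3).


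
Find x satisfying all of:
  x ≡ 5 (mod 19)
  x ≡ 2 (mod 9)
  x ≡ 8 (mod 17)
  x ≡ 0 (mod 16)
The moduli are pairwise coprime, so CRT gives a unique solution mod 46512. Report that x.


Product of moduli M = 19 · 9 · 17 · 16 = 46512.
Merge one congruence at a time:
  Start: x ≡ 5 (mod 19).
  Combine with x ≡ 2 (mod 9); new modulus lcm = 171.
    Write x = 5 + 19·t and substitute into x ≡ 2 (mod 9): 19·t ≡ 2 − 5 = -3 (mod 9).
    Reduce coefficients mod 9: 1·t ≡ 6 (mod 9).
    So t ≡ 6 (mod 9).
    Then x = 5 + 19·6 = 119, valid modulo lcm(19, 9) = 171: x ≡ 119 (mod 171).
  Combine with x ≡ 8 (mod 17); new modulus lcm = 2907.
    Write x = 119 + 171·t and substitute into x ≡ 8 (mod 17): 171·t ≡ 8 − 119 = -111 (mod 17).
    Reduce coefficients mod 17: 1·t ≡ 8 (mod 17).
    So t ≡ 8 (mod 17).
    Then x = 119 + 171·8 = 1487, valid modulo lcm(171, 17) = 2907: x ≡ 1487 (mod 2907).
  Combine with x ≡ 0 (mod 16); new modulus lcm = 46512.
    Write x = 1487 + 2907·t and substitute into x ≡ 0 (mod 16): 2907·t ≡ 0 − 1487 = -1487 (mod 16).
    Reduce coefficients mod 16: 11·t ≡ 1 (mod 16).
    The inverse of 11 mod 16 is 3 (since 11·3 = 33 = 2·16 + 1), so t ≡ 3·1 = 3 ≡ 3 (mod 16).
    Then x = 1487 + 2907·3 = 10208, valid modulo lcm(2907, 16) = 46512: x ≡ 10208 (mod 46512).
Verify against each original: 10208 mod 19 = 5, 10208 mod 9 = 2, 10208 mod 17 = 8, 10208 mod 16 = 0.

x ≡ 10208 (mod 46512).


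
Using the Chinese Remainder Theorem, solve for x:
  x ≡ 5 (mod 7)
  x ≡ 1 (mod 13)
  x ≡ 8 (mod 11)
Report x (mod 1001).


Moduli 7, 13, 11 are pairwise coprime; by CRT there is a unique solution modulo M = 7 · 13 · 11 = 1001.
Solve pairwise, accumulating the modulus:
  Start with x ≡ 5 (mod 7).
  Combine with x ≡ 1 (mod 13): since gcd(7, 13) = 1, we get a unique residue mod 91.
    Write x = 5 + 7·t and substitute into x ≡ 1 (mod 13): 7·t ≡ 1 − 5 = -4 (mod 13).
    Reduce coefficients mod 13: 7·t ≡ 9 (mod 13).
    The inverse of 7 mod 13 is 2 (since 7·2 = 14 = 1·13 + 1), so t ≡ 2·9 = 18 ≡ 5 (mod 13).
    Then x = 5 + 7·5 = 40, valid modulo lcm(7, 13) = 91: x ≡ 40 (mod 91).
  Combine with x ≡ 8 (mod 11): since gcd(91, 11) = 1, we get a unique residue mod 1001.
    Write x = 40 + 91·t and substitute into x ≡ 8 (mod 11): 91·t ≡ 8 − 40 = -32 (mod 11).
    Reduce coefficients mod 11: 3·t ≡ 1 (mod 11).
    The inverse of 3 mod 11 is 4 (since 3·4 = 12 = 1·11 + 1), so t ≡ 4·1 = 4 ≡ 4 (mod 11).
    Then x = 40 + 91·4 = 404, valid modulo lcm(91, 11) = 1001: x ≡ 404 (mod 1001).
Verify: 404 mod 7 = 5 ✓, 404 mod 13 = 1 ✓, 404 mod 11 = 8 ✓.

x ≡ 404 (mod 1001).


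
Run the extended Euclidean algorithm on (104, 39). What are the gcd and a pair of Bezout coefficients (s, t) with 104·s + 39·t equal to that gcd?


Euclidean algorithm on (104, 39) — divide until remainder is 0:
  104 = 2 · 39 + 26
  39 = 1 · 26 + 13
  26 = 2 · 13 + 0
gcd(104, 39) = 13.
Track Bezout coefficients alongside the remainders: start with r₀ = 104 = a·1 + b·0 (s = 1, t = 0) and r₁ = 39 = a·0 + b·1 (s = 0, t = 1); each new remainder r_{k+1} = r_{k-1} − q_k·r_k inherits s_{k+1} = s_{k-1} − q_k·s_k, t_{k+1} = t_{k-1} − q_k·t_k, so r_k = a·s_k + b·t_k at every step:
  q = 2: r = 26, s = 1 − 2·0 = 1, t = 0 − 2·1 = -2  (check: 104·1 + 39·(-2) = 26)
  q = 1: r = 13, s = 0 − 1·1 = -1, t = 1 − 1·(-2) = 3  (check: 104·(-1) + 39·3 = 13)
The row with r = 13 (the gcd) gives the Bezout coefficients s = -1, t = 3.
Result: 104 · (-1) + 39 · (3) = 13.

gcd(104, 39) = 13; s = -1, t = 3 (check: 104·(-1) + 39·3 = 13).


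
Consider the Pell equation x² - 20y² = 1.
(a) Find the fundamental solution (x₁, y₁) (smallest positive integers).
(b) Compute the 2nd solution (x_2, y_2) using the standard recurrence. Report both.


Step 1: Find the fundamental solution (x₁, y₁) of x² - 20y² = 1.
  Expand √20 as a continued fraction. a₀ = ⌊√20⌋ = 4; iterate m_{k+1} = d_k·a_k − m_k, d_{k+1} = (20 − m_{k+1}²)/d_k, a_{k+1} = ⌊(a₀ + m_{k+1})/d_{k+1}⌋ (starting m₀ = 0, d₀ = 1), with convergents p_k = a_k·p_{k-1} + p_{k-2}, q_k = a_k·q_{k-1} + q_{k-2} (p₋₁ = 1, q₋₁ = 0):
  k = 0: a₀ = 4; p₀/q₀ = 4/1; p₀² − 20·q₀² = 16 − 20 = -4.
  k = 1: m = 4, d = 4, a = ⌊(4 + 4)/4⌋ = 2; p/q = (2·4 + 1)/(2·1 + 0) = 9/2; p² − 20·q² = 81 − 80 = 1.
  The first convergent with p² − 20·q² = 1 gives the fundamental solution (x₁, y₁) = (9, 2).
Step 2: Apply the recurrence (x_{n+1}, y_{n+1}) = (x₁x_n + 20y₁y_n, x₁y_n + y₁x_n) repeatedly.
  From (x_1, y_1) = (9, 2): x_2 = 9·9 + 20·2·2 = 161; y_2 = 9·2 + 2·9 = 36.
Step 3: Verify x_2² - 20·y_2² = 25921 - 25920 = 1 (should be 1). ✓

(x_1, y_1) = (9, 2); (x_2, y_2) = (161, 36).


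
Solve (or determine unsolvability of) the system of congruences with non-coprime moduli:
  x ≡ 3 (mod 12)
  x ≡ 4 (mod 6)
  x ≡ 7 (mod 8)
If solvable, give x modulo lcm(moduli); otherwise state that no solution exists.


Moduli 12, 6, 8 are not pairwise coprime, so CRT works modulo lcm(m_i) when all pairwise compatibility conditions hold.
Pairwise compatibility: gcd(m_i, m_j) must divide a_i - a_j for every pair.
Merge one congruence at a time:
  Start: x ≡ 3 (mod 12).
  Combine with x ≡ 4 (mod 6): gcd(12, 6) = 6, and 4 - 3 = 1 is NOT divisible by 6.
    ⇒ system is inconsistent (no integer solution).

No solution (the system is inconsistent).


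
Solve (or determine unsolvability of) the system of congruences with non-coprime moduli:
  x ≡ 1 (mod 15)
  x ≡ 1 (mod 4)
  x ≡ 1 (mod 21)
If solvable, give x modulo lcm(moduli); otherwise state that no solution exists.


Moduli 15, 4, 21 are not pairwise coprime, so CRT works modulo lcm(m_i) when all pairwise compatibility conditions hold.
Pairwise compatibility: gcd(m_i, m_j) must divide a_i - a_j for every pair.
Merge one congruence at a time:
  Start: x ≡ 1 (mod 15).
  Combine with x ≡ 1 (mod 4): gcd(15, 4) = 1; 1 - 1 = 0, which IS divisible by 1, so compatible.
    Write x = 1 + 15·t and substitute into x ≡ 1 (mod 4): 15·t ≡ 1 − 1 = 0 (mod 4).
    Reduce coefficients mod 4: 3·t ≡ 0 (mod 4).
    The inverse of 3 mod 4 is 3 (since 3·3 = 9 = 2·4 + 1), so t ≡ 3·0 = 0 ≡ 0 (mod 4).
    Then x = 1 + 15·0 = 1, valid modulo lcm(15, 4) = 60: x ≡ 1 (mod 60).
  Combine with x ≡ 1 (mod 21): gcd(60, 21) = 3; 1 - 1 = 0, which IS divisible by 3, so compatible.
    Write x = 1 + 60·t and substitute into x ≡ 1 (mod 21): 60·t ≡ 1 − 1 = 0 (mod 21).
    Divide the congruence (and modulus) by g = 3: 20·t ≡ 0 (mod 7).
    Reduce coefficients mod 7: 6·t ≡ 0 (mod 7).
    The inverse of 6 mod 7 is 6 (since 6·6 = 36 = 5·7 + 1), so t ≡ 6·0 = 0 ≡ 0 (mod 7).
    Then x = 1 + 60·0 = 1, valid modulo lcm(60, 21) = 420: x ≡ 1 (mod 420).
Verify: 1 mod 15 = 1, 1 mod 4 = 1, 1 mod 21 = 1.

x ≡ 1 (mod 420).


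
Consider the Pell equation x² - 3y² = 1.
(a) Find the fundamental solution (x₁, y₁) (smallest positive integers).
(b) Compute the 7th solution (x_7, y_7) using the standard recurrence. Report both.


Step 1: Find the fundamental solution (x₁, y₁) of x² - 3y² = 1.
  Expand √3 as a continued fraction. a₀ = ⌊√3⌋ = 1; iterate m_{k+1} = d_k·a_k − m_k, d_{k+1} = (3 − m_{k+1}²)/d_k, a_{k+1} = ⌊(a₀ + m_{k+1})/d_{k+1}⌋ (starting m₀ = 0, d₀ = 1), with convergents p_k = a_k·p_{k-1} + p_{k-2}, q_k = a_k·q_{k-1} + q_{k-2} (p₋₁ = 1, q₋₁ = 0):
  k = 0: a₀ = 1; p₀/q₀ = 1/1; p₀² − 3·q₀² = 1 − 3 = -2.
  k = 1: m = 1, d = 2, a = ⌊(1 + 1)/2⌋ = 1; p/q = (1·1 + 1)/(1·1 + 0) = 2/1; p² − 3·q² = 4 − 3 = 1.
  The first convergent with p² − 3·q² = 1 gives the fundamental solution (x₁, y₁) = (2, 1).
Step 2: Apply the recurrence (x_{n+1}, y_{n+1}) = (x₁x_n + 3y₁y_n, x₁y_n + y₁x_n) repeatedly.
  From (x_1, y_1) = (2, 1): x_2 = 2·2 + 3·1·1 = 7; y_2 = 2·1 + 1·2 = 4.
  From (x_2, y_2) = (7, 4): x_3 = 2·7 + 3·1·4 = 26; y_3 = 2·4 + 1·7 = 15.
  From (x_3, y_3) = (26, 15): x_4 = 2·26 + 3·1·15 = 97; y_4 = 2·15 + 1·26 = 56.
  From (x_4, y_4) = (97, 56): x_5 = 2·97 + 3·1·56 = 362; y_5 = 2·56 + 1·97 = 209.
  From (x_5, y_5) = (362, 209): x_6 = 2·362 + 3·1·209 = 1351; y_6 = 2·209 + 1·362 = 780.
  From (x_6, y_6) = (1351, 780): x_7 = 2·1351 + 3·1·780 = 5042; y_7 = 2·780 + 1·1351 = 2911.
Step 3: Verify x_7² - 3·y_7² = 25421764 - 25421763 = 1 (should be 1). ✓

(x_1, y_1) = (2, 1); (x_7, y_7) = (5042, 2911).


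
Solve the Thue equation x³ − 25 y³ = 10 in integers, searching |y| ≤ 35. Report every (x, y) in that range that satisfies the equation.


The equation is x³ - 25y³ = 10. For fixed y, x³ = 25·y³ + 10, so a solution requires the RHS to be a perfect cube.
Strategy: iterate y from -35 to 35, compute RHS = 25·y³ + 10, and check whether it is a (positive or negative) perfect cube.
Check small values of y:
  y = 0: RHS = 10 is not a perfect cube.
  y = 1: RHS = 35 is not a perfect cube.
  y = -1: RHS = -15 is not a perfect cube.
  y = 2: RHS = 210 is not a perfect cube.
  y = -2: RHS = -190 is not a perfect cube.
  y = 3: RHS = 685 is not a perfect cube.
  y = -3: RHS = -665 is not a perfect cube.
Continuing the search up to |y| = 35 finds no solutions either.
No (x, y) in the scanned range satisfies the equation.

No integer solutions with |y| ≤ 35.


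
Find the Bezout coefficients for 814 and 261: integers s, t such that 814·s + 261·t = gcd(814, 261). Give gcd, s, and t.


Euclidean algorithm on (814, 261) — divide until remainder is 0:
  814 = 3 · 261 + 31
  261 = 8 · 31 + 13
  31 = 2 · 13 + 5
  13 = 2 · 5 + 3
  5 = 1 · 3 + 2
  3 = 1 · 2 + 1
  2 = 2 · 1 + 0
gcd(814, 261) = 1.
Track Bezout coefficients alongside the remainders: start with r₀ = 814 = a·1 + b·0 (s = 1, t = 0) and r₁ = 261 = a·0 + b·1 (s = 0, t = 1); each new remainder r_{k+1} = r_{k-1} − q_k·r_k inherits s_{k+1} = s_{k-1} − q_k·s_k, t_{k+1} = t_{k-1} − q_k·t_k, so r_k = a·s_k + b·t_k at every step:
  q = 3: r = 31, s = 1 − 3·0 = 1, t = 0 − 3·1 = -3  (check: 814·1 + 261·(-3) = 31)
  q = 8: r = 13, s = 0 − 8·1 = -8, t = 1 − 8·(-3) = 25  (check: 814·(-8) + 261·25 = 13)
  q = 2: r = 5, s = 1 − 2·(-8) = 17, t = -3 − 2·25 = -53  (check: 814·17 + 261·(-53) = 5)
  q = 2: r = 3, s = -8 − 2·17 = -42, t = 25 − 2·(-53) = 131  (check: 814·(-42) + 261·131 = 3)
  q = 1: r = 2, s = 17 − 1·(-42) = 59, t = -53 − 1·131 = -184  (check: 814·59 + 261·(-184) = 2)
  q = 1: r = 1, s = -42 − 1·59 = -101, t = 131 − 1·(-184) = 315  (check: 814·(-101) + 261·315 = 1)
The row with r = 1 (the gcd) gives the Bezout coefficients s = -101, t = 315.
Result: 814 · (-101) + 261 · (315) = 1.

gcd(814, 261) = 1; s = -101, t = 315 (check: 814·(-101) + 261·315 = 1).


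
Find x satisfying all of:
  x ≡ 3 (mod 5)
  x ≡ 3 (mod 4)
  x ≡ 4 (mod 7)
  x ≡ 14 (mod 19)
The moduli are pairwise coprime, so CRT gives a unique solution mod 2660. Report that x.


Product of moduli M = 5 · 4 · 7 · 19 = 2660.
Merge one congruence at a time:
  Start: x ≡ 3 (mod 5).
  Combine with x ≡ 3 (mod 4); new modulus lcm = 20.
    Write x = 3 + 5·t and substitute into x ≡ 3 (mod 4): 5·t ≡ 3 − 3 = 0 (mod 4).
    Reduce coefficients mod 4: 1·t ≡ 0 (mod 4).
    So t ≡ 0 (mod 4).
    Then x = 3 + 5·0 = 3, valid modulo lcm(5, 4) = 20: x ≡ 3 (mod 20).
  Combine with x ≡ 4 (mod 7); new modulus lcm = 140.
    Write x = 3 + 20·t and substitute into x ≡ 4 (mod 7): 20·t ≡ 4 − 3 = 1 (mod 7).
    Reduce coefficients mod 7: 6·t ≡ 1 (mod 7).
    The inverse of 6 mod 7 is 6 (since 6·6 = 36 = 5·7 + 1), so t ≡ 6·1 = 6 ≡ 6 (mod 7).
    Then x = 3 + 20·6 = 123, valid modulo lcm(20, 7) = 140: x ≡ 123 (mod 140).
  Combine with x ≡ 14 (mod 19); new modulus lcm = 2660.
    Write x = 123 + 140·t and substitute into x ≡ 14 (mod 19): 140·t ≡ 14 − 123 = -109 (mod 19).
    Reduce coefficients mod 19: 7·t ≡ 5 (mod 19).
    The inverse of 7 mod 19 is 11 (since 7·11 = 77 = 4·19 + 1), so t ≡ 11·5 = 55 ≡ 17 (mod 19).
    Then x = 123 + 140·17 = 2503, valid modulo lcm(140, 19) = 2660: x ≡ 2503 (mod 2660).
Verify against each original: 2503 mod 5 = 3, 2503 mod 4 = 3, 2503 mod 7 = 4, 2503 mod 19 = 14.

x ≡ 2503 (mod 2660).
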